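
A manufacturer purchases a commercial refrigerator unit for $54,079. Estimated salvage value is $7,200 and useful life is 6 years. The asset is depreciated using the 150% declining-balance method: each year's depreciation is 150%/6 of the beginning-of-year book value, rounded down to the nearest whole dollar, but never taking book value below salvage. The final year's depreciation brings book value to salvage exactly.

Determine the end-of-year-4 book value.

Depreciable base = $54,079 − $7,200 = $46,879.
Year 1: ⌊$54,079 × 150%/6⌋ = $13,519. Book value $40,560.
Year 2: ⌊$40,560 × 150%/6⌋ = $10,140. Book value $30,420.
Year 3: ⌊$30,420 × 150%/6⌋ = $7,605. Book value $22,815.
Year 4: ⌊$22,815 × 150%/6⌋ = $5,703. Book value $17,112.

$17,112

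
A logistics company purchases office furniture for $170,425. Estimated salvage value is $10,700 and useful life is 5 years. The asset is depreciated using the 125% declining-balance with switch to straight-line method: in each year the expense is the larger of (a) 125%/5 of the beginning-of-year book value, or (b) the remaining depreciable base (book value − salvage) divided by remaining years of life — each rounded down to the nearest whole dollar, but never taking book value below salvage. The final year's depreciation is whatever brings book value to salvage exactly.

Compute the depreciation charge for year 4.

$28,388

Depreciable base = $170,425 − $10,700 = $159,725.
Year 1: DB = ⌊$170,425 × 125%/5⌋ = $42,606; SL = ⌊$159,725/5⌋ = $31,945 → take DB $42,606. Book value $127,819.
Year 2: DB = ⌊$127,819 × 125%/5⌋ = $31,954; SL = ⌊$117,119/4⌋ = $29,279 → take DB $31,954. Book value $95,865.
Year 3: DB = ⌊$95,865 × 125%/5⌋ = $23,966; SL = ⌊$85,165/3⌋ = $28,388 → take SL $28,388. Book value $67,477.
Year 4: DB = ⌊$67,477 × 125%/5⌋ = $16,869; SL = ⌊$56,777/2⌋ = $28,388 → take SL $28,388. Book value $39,089.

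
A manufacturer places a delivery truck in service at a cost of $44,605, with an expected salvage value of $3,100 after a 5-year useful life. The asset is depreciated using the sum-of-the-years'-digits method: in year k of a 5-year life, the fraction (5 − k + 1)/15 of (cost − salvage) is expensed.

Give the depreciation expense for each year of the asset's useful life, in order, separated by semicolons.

$13,835; $11,068; $8,301; $5,534; $2,767

Depreciable base = $44,605 − $3,100 = $41,505.
Sum of the years' digits = 5+4+3+2+1 = 15.
Year 1: $41,505 × 5/15 = $13,835. Book value $30,770.
Year 2: $41,505 × 4/15 = $11,068. Book value $19,702.
Year 3: $41,505 × 3/15 = $8,301. Book value $11,401.
Year 4: $41,505 × 2/15 = $5,534. Book value $5,867.
Year 5: $41,505 × 1/15 = $2,767. Book value $3,100.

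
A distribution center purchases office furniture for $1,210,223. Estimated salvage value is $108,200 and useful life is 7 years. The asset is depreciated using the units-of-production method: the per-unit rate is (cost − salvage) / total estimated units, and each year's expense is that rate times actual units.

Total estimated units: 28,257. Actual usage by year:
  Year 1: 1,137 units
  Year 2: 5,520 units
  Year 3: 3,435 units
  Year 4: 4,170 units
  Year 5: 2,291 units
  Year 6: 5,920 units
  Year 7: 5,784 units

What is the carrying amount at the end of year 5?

Depreciable base = $1,210,223 − $108,200 = $1,102,023.
Rate = $1,102,023 / 28,257 units = $39 per unit.
Year 1: 1,137 × $39 = $44,343. Book value $1,165,880.
Year 2: 5,520 × $39 = $215,280. Book value $950,600.
Year 3: 3,435 × $39 = $133,965. Book value $816,635.
Year 4: 4,170 × $39 = $162,630. Book value $654,005.
Year 5: 2,291 × $39 = $89,349. Book value $564,656.

$564,656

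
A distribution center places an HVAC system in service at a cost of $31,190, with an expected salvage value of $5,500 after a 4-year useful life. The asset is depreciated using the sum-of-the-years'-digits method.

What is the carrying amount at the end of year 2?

$13,207

Depreciable base = $31,190 − $5,500 = $25,690.
Sum of the years' digits = 4+3+2+1 = 10.
Year 1: $25,690 × 4/10 = $10,276. Book value $20,914.
Year 2: $25,690 × 3/10 = $7,707. Book value $13,207.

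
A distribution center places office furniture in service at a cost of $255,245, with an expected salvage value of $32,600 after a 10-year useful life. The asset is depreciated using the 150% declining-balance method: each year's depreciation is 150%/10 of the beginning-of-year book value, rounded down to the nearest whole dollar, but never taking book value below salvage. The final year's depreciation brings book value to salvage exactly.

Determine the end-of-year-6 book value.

$96,267

Depreciable base = $255,245 − $32,600 = $222,645.
Year 1: ⌊$255,245 × 150%/10⌋ = $38,286. Book value $216,959.
Year 2: ⌊$216,959 × 150%/10⌋ = $32,543. Book value $184,416.
Year 3: ⌊$184,416 × 150%/10⌋ = $27,662. Book value $156,754.
Year 4: ⌊$156,754 × 150%/10⌋ = $23,513. Book value $133,241.
Year 5: ⌊$133,241 × 150%/10⌋ = $19,986. Book value $113,255.
Year 6: ⌊$113,255 × 150%/10⌋ = $16,988. Book value $96,267.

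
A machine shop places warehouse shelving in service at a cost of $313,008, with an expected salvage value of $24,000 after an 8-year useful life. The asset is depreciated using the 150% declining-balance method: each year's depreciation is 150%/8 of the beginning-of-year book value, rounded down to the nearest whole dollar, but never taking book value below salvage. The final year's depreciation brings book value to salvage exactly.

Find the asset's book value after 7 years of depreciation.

Depreciable base = $313,008 − $24,000 = $289,008.
Year 1: ⌊$313,008 × 150%/8⌋ = $58,689. Book value $254,319.
Year 2: ⌊$254,319 × 150%/8⌋ = $47,684. Book value $206,635.
Year 3: ⌊$206,635 × 150%/8⌋ = $38,744. Book value $167,891.
Year 4: ⌊$167,891 × 150%/8⌋ = $31,479. Book value $136,412.
Year 5: ⌊$136,412 × 150%/8⌋ = $25,577. Book value $110,835.
Year 6: ⌊$110,835 × 150%/8⌋ = $20,781. Book value $90,054.
Year 7: ⌊$90,054 × 150%/8⌋ = $16,885. Book value $73,169.

$73,169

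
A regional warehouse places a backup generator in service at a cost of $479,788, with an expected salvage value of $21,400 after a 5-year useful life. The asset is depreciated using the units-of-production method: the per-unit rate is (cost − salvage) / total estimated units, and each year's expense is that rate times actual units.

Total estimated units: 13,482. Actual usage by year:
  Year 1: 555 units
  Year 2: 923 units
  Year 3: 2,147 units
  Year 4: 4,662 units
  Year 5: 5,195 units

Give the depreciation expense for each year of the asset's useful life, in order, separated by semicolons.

$18,870; $31,382; $72,998; $158,508; $176,630

Depreciable base = $479,788 − $21,400 = $458,388.
Rate = $458,388 / 13,482 units = $34 per unit.
Year 1: 555 × $34 = $18,870. Book value $460,918.
Year 2: 923 × $34 = $31,382. Book value $429,536.
Year 3: 2,147 × $34 = $72,998. Book value $356,538.
Year 4: 4,662 × $34 = $158,508. Book value $198,030.
Year 5: 5,195 × $34 = $176,630. Book value $21,400.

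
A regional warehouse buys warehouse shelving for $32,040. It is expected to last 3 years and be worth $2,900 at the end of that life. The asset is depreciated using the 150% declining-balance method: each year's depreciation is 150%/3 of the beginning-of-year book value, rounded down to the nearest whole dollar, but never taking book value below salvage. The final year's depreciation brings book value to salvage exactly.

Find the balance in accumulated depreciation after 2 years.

Depreciable base = $32,040 − $2,900 = $29,140.
Year 1: ⌊$32,040 × 150%/3⌋ = $16,020. Book value $16,020.
Year 2: ⌊$16,020 × 150%/3⌋ = $8,010. Book value $8,010.
Accumulated through year 2 = $32,040 − $8,010 = $24,030.

$24,030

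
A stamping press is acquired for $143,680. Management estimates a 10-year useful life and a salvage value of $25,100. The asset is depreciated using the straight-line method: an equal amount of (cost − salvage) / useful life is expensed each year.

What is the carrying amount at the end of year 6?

Depreciable base = $143,680 − $25,100 = $118,580.
Annual expense = $118,580 / 10 = $11,858.
End of year 1: book value $131,822.
End of year 2: book value $119,964.
End of year 3: book value $108,106.
End of year 4: book value $96,248.
End of year 5: book value $84,390.
End of year 6: book value $72,532.

$72,532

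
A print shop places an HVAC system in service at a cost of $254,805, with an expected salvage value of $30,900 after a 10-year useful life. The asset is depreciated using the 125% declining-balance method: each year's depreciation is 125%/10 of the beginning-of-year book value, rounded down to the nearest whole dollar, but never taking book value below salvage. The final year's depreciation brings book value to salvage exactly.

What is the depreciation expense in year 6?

Depreciable base = $254,805 − $30,900 = $223,905.
Year 1: ⌊$254,805 × 125%/10⌋ = $31,850. Book value $222,955.
Year 2: ⌊$222,955 × 125%/10⌋ = $27,869. Book value $195,086.
Year 3: ⌊$195,086 × 125%/10⌋ = $24,385. Book value $170,701.
Year 4: ⌊$170,701 × 125%/10⌋ = $21,337. Book value $149,364.
Year 5: ⌊$149,364 × 125%/10⌋ = $18,670. Book value $130,694.
Year 6: ⌊$130,694 × 125%/10⌋ = $16,336. Book value $114,358.

$16,336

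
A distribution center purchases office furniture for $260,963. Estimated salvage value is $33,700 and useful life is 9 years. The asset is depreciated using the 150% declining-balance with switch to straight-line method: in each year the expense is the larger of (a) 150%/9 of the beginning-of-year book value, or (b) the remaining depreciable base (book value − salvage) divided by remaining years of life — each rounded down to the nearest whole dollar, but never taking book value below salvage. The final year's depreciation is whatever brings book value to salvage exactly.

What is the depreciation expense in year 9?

Depreciable base = $260,963 − $33,700 = $227,263.
Year 1: DB = ⌊$260,963 × 150%/9⌋ = $43,493; SL = ⌊$227,263/9⌋ = $25,251 → take DB $43,493. Book value $217,470.
Year 2: DB = ⌊$217,470 × 150%/9⌋ = $36,245; SL = ⌊$183,770/8⌋ = $22,971 → take DB $36,245. Book value $181,225.
Year 3: DB = ⌊$181,225 × 150%/9⌋ = $30,204; SL = ⌊$147,525/7⌋ = $21,075 → take DB $30,204. Book value $151,021.
Year 4: DB = ⌊$151,021 × 150%/9⌋ = $25,170; SL = ⌊$117,321/6⌋ = $19,553 → take DB $25,170. Book value $125,851.
Year 5: DB = ⌊$125,851 × 150%/9⌋ = $20,975; SL = ⌊$92,151/5⌋ = $18,430 → take DB $20,975. Book value $104,876.
Year 6: DB = ⌊$104,876 × 150%/9⌋ = $17,479; SL = ⌊$71,176/4⌋ = $17,794 → take SL $17,794. Book value $87,082.
Year 7: DB = ⌊$87,082 × 150%/9⌋ = $14,513; SL = ⌊$53,382/3⌋ = $17,794 → take SL $17,794. Book value $69,288.
Year 8: DB = ⌊$69,288 × 150%/9⌋ = $11,548; SL = ⌊$35,588/2⌋ = $17,794 → take SL $17,794. Book value $51,494.
Year 9 (final): $51,494 − $33,700 = $17,794. Book value $33,700.

$17,794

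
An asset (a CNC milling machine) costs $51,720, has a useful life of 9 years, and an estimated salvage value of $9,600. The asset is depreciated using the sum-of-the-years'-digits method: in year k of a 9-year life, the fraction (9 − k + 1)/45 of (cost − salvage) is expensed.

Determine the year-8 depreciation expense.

Depreciable base = $51,720 − $9,600 = $42,120.
Sum of the years' digits = 9+8+7+6+5+4+3+2+1 = 45.
Year 1: $42,120 × 9/45 = $8,424. Book value $43,296.
Year 2: $42,120 × 8/45 = $7,488. Book value $35,808.
Year 3: $42,120 × 7/45 = $6,552. Book value $29,256.
Year 4: $42,120 × 6/45 = $5,616. Book value $23,640.
Year 5: $42,120 × 5/45 = $4,680. Book value $18,960.
Year 6: $42,120 × 4/45 = $3,744. Book value $15,216.
Year 7: $42,120 × 3/45 = $2,808. Book value $12,408.
Year 8: $42,120 × 2/45 = $1,872. Book value $10,536.

$1,872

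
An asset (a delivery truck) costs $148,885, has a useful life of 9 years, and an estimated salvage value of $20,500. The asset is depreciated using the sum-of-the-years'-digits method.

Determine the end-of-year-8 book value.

$23,353

Depreciable base = $148,885 − $20,500 = $128,385.
Sum of the years' digits = 9+8+7+6+5+4+3+2+1 = 45.
Year 1: $128,385 × 9/45 = $25,677. Book value $123,208.
Year 2: $128,385 × 8/45 = $22,824. Book value $100,384.
Year 3: $128,385 × 7/45 = $19,971. Book value $80,413.
Year 4: $128,385 × 6/45 = $17,118. Book value $63,295.
Year 5: $128,385 × 5/45 = $14,265. Book value $49,030.
Year 6: $128,385 × 4/45 = $11,412. Book value $37,618.
Year 7: $128,385 × 3/45 = $8,559. Book value $29,059.
Year 8: $128,385 × 2/45 = $5,706. Book value $23,353.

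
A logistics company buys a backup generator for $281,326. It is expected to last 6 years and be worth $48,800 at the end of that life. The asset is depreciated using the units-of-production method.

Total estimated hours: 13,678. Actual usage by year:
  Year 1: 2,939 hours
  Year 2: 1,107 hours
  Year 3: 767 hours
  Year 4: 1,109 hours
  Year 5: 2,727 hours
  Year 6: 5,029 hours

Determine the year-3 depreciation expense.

$13,039

Depreciable base = $281,326 − $48,800 = $232,526.
Rate = $232,526 / 13,678 hours = $17 per hour.
Year 1: 2,939 × $17 = $49,963. Book value $231,363.
Year 2: 1,107 × $17 = $18,819. Book value $212,544.
Year 3: 767 × $17 = $13,039. Book value $199,505.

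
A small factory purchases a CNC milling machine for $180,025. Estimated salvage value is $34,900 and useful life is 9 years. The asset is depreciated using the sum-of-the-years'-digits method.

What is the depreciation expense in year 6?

Depreciable base = $180,025 − $34,900 = $145,125.
Sum of the years' digits = 9+8+7+6+5+4+3+2+1 = 45.
Year 1: $145,125 × 9/45 = $29,025. Book value $151,000.
Year 2: $145,125 × 8/45 = $25,800. Book value $125,200.
Year 3: $145,125 × 7/45 = $22,575. Book value $102,625.
Year 4: $145,125 × 6/45 = $19,350. Book value $83,275.
Year 5: $145,125 × 5/45 = $16,125. Book value $67,150.
Year 6: $145,125 × 4/45 = $12,900. Book value $54,250.

$12,900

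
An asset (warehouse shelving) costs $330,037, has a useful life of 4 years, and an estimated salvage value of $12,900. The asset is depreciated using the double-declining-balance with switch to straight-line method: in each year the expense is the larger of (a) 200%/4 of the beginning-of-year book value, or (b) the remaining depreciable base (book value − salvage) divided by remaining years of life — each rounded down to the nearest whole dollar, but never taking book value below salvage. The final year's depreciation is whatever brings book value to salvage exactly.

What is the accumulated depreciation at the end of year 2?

Depreciable base = $330,037 − $12,900 = $317,137.
Year 1: DB = ⌊$330,037 × 200%/4⌋ = $165,018; SL = ⌊$317,137/4⌋ = $79,284 → take DB $165,018. Book value $165,019.
Year 2: DB = ⌊$165,019 × 200%/4⌋ = $82,509; SL = ⌊$152,119/3⌋ = $50,706 → take DB $82,509. Book value $82,510.
Accumulated through year 2 = $330,037 − $82,510 = $247,527.

$247,527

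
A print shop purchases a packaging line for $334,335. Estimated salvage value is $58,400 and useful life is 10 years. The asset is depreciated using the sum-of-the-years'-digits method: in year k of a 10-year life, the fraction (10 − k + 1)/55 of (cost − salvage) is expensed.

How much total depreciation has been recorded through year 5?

Depreciable base = $334,335 − $58,400 = $275,935.
Sum of the years' digits = 10+9+8+7+6+5+4+3+2+1 = 55.
Year 1: $275,935 × 10/55 = $50,170. Book value $284,165.
Year 2: $275,935 × 9/55 = $45,153. Book value $239,012.
Year 3: $275,935 × 8/55 = $40,136. Book value $198,876.
Year 4: $275,935 × 7/55 = $35,119. Book value $163,757.
Year 5: $275,935 × 6/55 = $30,102. Book value $133,655.
Accumulated through year 5 = $334,335 − $133,655 = $200,680.

$200,680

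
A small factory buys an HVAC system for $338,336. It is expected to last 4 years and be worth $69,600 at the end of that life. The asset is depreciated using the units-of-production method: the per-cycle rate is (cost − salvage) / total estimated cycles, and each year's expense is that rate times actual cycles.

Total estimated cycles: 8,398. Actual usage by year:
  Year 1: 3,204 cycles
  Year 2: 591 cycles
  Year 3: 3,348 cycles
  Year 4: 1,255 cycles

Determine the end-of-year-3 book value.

Depreciable base = $338,336 − $69,600 = $268,736.
Rate = $268,736 / 8,398 cycles = $32 per cycle.
Year 1: 3,204 × $32 = $102,528. Book value $235,808.
Year 2: 591 × $32 = $18,912. Book value $216,896.
Year 3: 3,348 × $32 = $107,136. Book value $109,760.

$109,760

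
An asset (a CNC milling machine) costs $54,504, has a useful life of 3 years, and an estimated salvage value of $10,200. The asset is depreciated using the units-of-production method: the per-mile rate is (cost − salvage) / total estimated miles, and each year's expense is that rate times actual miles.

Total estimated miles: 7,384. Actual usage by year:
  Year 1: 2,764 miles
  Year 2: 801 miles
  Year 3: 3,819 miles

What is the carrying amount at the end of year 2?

$33,114

Depreciable base = $54,504 − $10,200 = $44,304.
Rate = $44,304 / 7,384 miles = $6 per mile.
Year 1: 2,764 × $6 = $16,584. Book value $37,920.
Year 2: 801 × $6 = $4,806. Book value $33,114.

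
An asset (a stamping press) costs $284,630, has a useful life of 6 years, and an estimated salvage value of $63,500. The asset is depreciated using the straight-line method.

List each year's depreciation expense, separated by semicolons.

Depreciable base = $284,630 − $63,500 = $221,130.
Annual expense = $221,130 / 6 = $36,855.
End of year 1: book value $247,775.
End of year 2: book value $210,920.
End of year 3: book value $174,065.
End of year 4: book value $137,210.
End of year 5: book value $100,355.
End of year 6: book value $63,500.

$36,855; $36,855; $36,855; $36,855; $36,855; $36,855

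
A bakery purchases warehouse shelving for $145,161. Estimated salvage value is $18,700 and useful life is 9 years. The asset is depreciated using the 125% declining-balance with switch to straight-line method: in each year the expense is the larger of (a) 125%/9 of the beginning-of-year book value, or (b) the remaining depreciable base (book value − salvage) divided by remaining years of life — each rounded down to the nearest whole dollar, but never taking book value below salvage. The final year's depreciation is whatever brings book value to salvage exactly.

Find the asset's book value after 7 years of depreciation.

Depreciable base = $145,161 − $18,700 = $126,461.
Year 1: DB = ⌊$145,161 × 125%/9⌋ = $20,161; SL = ⌊$126,461/9⌋ = $14,051 → take DB $20,161. Book value $125,000.
Year 2: DB = ⌊$125,000 × 125%/9⌋ = $17,361; SL = ⌊$106,300/8⌋ = $13,287 → take DB $17,361. Book value $107,639.
Year 3: DB = ⌊$107,639 × 125%/9⌋ = $14,949; SL = ⌊$88,939/7⌋ = $12,705 → take DB $14,949. Book value $92,690.
Year 4: DB = ⌊$92,690 × 125%/9⌋ = $12,873; SL = ⌊$73,990/6⌋ = $12,331 → take DB $12,873. Book value $79,817.
Year 5: DB = ⌊$79,817 × 125%/9⌋ = $11,085; SL = ⌊$61,117/5⌋ = $12,223 → take SL $12,223. Book value $67,594.
Year 6: DB = ⌊$67,594 × 125%/9⌋ = $9,388; SL = ⌊$48,894/4⌋ = $12,223 → take SL $12,223. Book value $55,371.
Year 7: DB = ⌊$55,371 × 125%/9⌋ = $7,690; SL = ⌊$36,671/3⌋ = $12,223 → take SL $12,223. Book value $43,148.

$43,148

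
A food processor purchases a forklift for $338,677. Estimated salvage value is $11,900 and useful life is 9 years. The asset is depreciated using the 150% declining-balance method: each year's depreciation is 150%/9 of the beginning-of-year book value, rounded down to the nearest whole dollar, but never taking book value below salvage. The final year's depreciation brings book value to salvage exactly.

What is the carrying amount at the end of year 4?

$163,330

Depreciable base = $338,677 − $11,900 = $326,777.
Year 1: ⌊$338,677 × 150%/9⌋ = $56,446. Book value $282,231.
Year 2: ⌊$282,231 × 150%/9⌋ = $47,038. Book value $235,193.
Year 3: ⌊$235,193 × 150%/9⌋ = $39,198. Book value $195,995.
Year 4: ⌊$195,995 × 150%/9⌋ = $32,665. Book value $163,330.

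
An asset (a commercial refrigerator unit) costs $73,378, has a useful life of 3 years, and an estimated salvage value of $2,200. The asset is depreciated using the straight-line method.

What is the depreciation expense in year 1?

$23,726

Depreciable base = $73,378 − $2,200 = $71,178.
Annual expense = $71,178 / 3 = $23,726.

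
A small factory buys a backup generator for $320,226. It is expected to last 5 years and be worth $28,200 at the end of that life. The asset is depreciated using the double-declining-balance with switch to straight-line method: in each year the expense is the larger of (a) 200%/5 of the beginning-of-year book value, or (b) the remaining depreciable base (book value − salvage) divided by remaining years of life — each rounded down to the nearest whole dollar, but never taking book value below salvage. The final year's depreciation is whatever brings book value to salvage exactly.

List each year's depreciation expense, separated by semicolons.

Depreciable base = $320,226 − $28,200 = $292,026.
Year 1: DB = ⌊$320,226 × 200%/5⌋ = $128,090; SL = ⌊$292,026/5⌋ = $58,405 → take DB $128,090. Book value $192,136.
Year 2: DB = ⌊$192,136 × 200%/5⌋ = $76,854; SL = ⌊$163,936/4⌋ = $40,984 → take DB $76,854. Book value $115,282.
Year 3: DB = ⌊$115,282 × 200%/5⌋ = $46,112; SL = ⌊$87,082/3⌋ = $29,027 → take DB $46,112. Book value $69,170.
Year 4: DB = ⌊$69,170 × 200%/5⌋ = $27,668; SL = ⌊$40,970/2⌋ = $20,485 → take DB $27,668. Book value $41,502.
Year 5 (final): $41,502 − $28,200 = $13,302. Book value $28,200.

$128,090; $76,854; $46,112; $27,668; $13,302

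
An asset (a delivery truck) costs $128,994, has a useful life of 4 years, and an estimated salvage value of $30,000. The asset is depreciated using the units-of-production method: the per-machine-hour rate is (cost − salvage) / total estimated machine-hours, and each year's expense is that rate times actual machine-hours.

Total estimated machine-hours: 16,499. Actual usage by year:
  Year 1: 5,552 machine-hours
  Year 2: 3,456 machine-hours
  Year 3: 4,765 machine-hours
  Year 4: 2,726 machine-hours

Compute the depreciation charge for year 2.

Depreciable base = $128,994 − $30,000 = $98,994.
Rate = $98,994 / 16,499 machine-hours = $6 per machine-hour.
Year 1: 5,552 × $6 = $33,312. Book value $95,682.
Year 2: 3,456 × $6 = $20,736. Book value $74,946.

$20,736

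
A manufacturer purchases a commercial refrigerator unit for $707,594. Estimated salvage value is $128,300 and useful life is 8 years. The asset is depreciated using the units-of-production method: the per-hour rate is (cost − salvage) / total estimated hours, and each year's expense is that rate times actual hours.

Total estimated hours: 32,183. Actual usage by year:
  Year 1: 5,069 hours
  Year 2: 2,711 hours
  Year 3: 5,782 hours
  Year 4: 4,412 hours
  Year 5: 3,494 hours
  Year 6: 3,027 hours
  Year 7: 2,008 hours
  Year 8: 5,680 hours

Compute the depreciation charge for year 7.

Depreciable base = $707,594 − $128,300 = $579,294.
Rate = $579,294 / 32,183 hours = $18 per hour.
Year 1: 5,069 × $18 = $91,242. Book value $616,352.
Year 2: 2,711 × $18 = $48,798. Book value $567,554.
Year 3: 5,782 × $18 = $104,076. Book value $463,478.
Year 4: 4,412 × $18 = $79,416. Book value $384,062.
Year 5: 3,494 × $18 = $62,892. Book value $321,170.
Year 6: 3,027 × $18 = $54,486. Book value $266,684.
Year 7: 2,008 × $18 = $36,144. Book value $230,540.

$36,144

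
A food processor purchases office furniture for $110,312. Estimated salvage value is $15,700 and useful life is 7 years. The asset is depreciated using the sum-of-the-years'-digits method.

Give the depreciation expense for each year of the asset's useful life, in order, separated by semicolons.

$23,653; $20,274; $16,895; $13,516; $10,137; $6,758; $3,379

Depreciable base = $110,312 − $15,700 = $94,612.
Sum of the years' digits = 7+6+5+4+3+2+1 = 28.
Year 1: $94,612 × 7/28 = $23,653. Book value $86,659.
Year 2: $94,612 × 6/28 = $20,274. Book value $66,385.
Year 3: $94,612 × 5/28 = $16,895. Book value $49,490.
Year 4: $94,612 × 4/28 = $13,516. Book value $35,974.
Year 5: $94,612 × 3/28 = $10,137. Book value $25,837.
Year 6: $94,612 × 2/28 = $6,758. Book value $19,079.
Year 7: $94,612 × 1/28 = $3,379. Book value $15,700.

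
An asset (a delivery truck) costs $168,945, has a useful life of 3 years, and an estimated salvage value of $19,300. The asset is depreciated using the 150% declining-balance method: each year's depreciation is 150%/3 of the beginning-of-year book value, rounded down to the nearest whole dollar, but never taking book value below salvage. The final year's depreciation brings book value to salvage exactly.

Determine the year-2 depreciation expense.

$42,236

Depreciable base = $168,945 − $19,300 = $149,645.
Year 1: ⌊$168,945 × 150%/3⌋ = $84,472. Book value $84,473.
Year 2: ⌊$84,473 × 150%/3⌋ = $42,236. Book value $42,237.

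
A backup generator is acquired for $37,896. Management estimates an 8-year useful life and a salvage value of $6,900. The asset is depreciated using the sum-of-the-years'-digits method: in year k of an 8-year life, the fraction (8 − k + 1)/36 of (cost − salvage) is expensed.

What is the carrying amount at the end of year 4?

$15,510

Depreciable base = $37,896 − $6,900 = $30,996.
Sum of the years' digits = 8+7+6+5+4+3+2+1 = 36.
Year 1: $30,996 × 8/36 = $6,888. Book value $31,008.
Year 2: $30,996 × 7/36 = $6,027. Book value $24,981.
Year 3: $30,996 × 6/36 = $5,166. Book value $19,815.
Year 4: $30,996 × 5/36 = $4,305. Book value $15,510.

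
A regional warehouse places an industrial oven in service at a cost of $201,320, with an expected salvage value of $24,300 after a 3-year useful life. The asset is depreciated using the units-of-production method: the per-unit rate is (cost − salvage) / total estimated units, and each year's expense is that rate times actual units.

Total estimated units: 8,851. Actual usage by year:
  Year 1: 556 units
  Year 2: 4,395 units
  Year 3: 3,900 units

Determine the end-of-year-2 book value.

$102,300

Depreciable base = $201,320 − $24,300 = $177,020.
Rate = $177,020 / 8,851 units = $20 per unit.
Year 1: 556 × $20 = $11,120. Book value $190,200.
Year 2: 4,395 × $20 = $87,900. Book value $102,300.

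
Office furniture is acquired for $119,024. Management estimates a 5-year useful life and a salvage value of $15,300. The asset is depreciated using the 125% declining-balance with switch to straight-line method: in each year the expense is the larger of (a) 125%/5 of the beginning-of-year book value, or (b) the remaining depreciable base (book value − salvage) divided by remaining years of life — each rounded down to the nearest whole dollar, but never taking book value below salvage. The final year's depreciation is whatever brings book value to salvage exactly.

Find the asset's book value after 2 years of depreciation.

Depreciable base = $119,024 − $15,300 = $103,724.
Year 1: DB = ⌊$119,024 × 125%/5⌋ = $29,756; SL = ⌊$103,724/5⌋ = $20,744 → take DB $29,756. Book value $89,268.
Year 2: DB = ⌊$89,268 × 125%/5⌋ = $22,317; SL = ⌊$73,968/4⌋ = $18,492 → take DB $22,317. Book value $66,951.

$66,951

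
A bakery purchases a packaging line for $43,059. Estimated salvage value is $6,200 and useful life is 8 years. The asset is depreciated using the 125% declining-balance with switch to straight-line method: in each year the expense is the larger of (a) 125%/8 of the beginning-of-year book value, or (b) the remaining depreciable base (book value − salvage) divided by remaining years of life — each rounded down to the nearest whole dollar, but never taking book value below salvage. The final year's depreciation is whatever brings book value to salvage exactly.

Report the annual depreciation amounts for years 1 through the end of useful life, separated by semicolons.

Depreciable base = $43,059 − $6,200 = $36,859.
Year 1: DB = ⌊$43,059 × 125%/8⌋ = $6,727; SL = ⌊$36,859/8⌋ = $4,607 → take DB $6,727. Book value $36,332.
Year 2: DB = ⌊$36,332 × 125%/8⌋ = $5,676; SL = ⌊$30,132/7⌋ = $4,304 → take DB $5,676. Book value $30,656.
Year 3: DB = ⌊$30,656 × 125%/8⌋ = $4,790; SL = ⌊$24,456/6⌋ = $4,076 → take DB $4,790. Book value $25,866.
Year 4: DB = ⌊$25,866 × 125%/8⌋ = $4,041; SL = ⌊$19,666/5⌋ = $3,933 → take DB $4,041. Book value $21,825.
Year 5: DB = ⌊$21,825 × 125%/8⌋ = $3,410; SL = ⌊$15,625/4⌋ = $3,906 → take SL $3,906. Book value $17,919.
Year 6: DB = ⌊$17,919 × 125%/8⌋ = $2,799; SL = ⌊$11,719/3⌋ = $3,906 → take SL $3,906. Book value $14,013.
Year 7: DB = ⌊$14,013 × 125%/8⌋ = $2,189; SL = ⌊$7,813/2⌋ = $3,906 → take SL $3,906. Book value $10,107.
Year 8 (final): $10,107 − $6,200 = $3,907. Book value $6,200.

$6,727; $5,676; $4,790; $4,041; $3,906; $3,906; $3,906; $3,907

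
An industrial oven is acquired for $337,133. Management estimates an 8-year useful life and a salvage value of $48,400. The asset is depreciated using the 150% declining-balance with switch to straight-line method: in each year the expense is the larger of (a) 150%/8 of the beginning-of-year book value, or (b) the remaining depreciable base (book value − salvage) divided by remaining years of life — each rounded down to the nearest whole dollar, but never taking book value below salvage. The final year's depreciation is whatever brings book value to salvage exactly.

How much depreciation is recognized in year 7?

$23,659

Depreciable base = $337,133 − $48,400 = $288,733.
Year 1: DB = ⌊$337,133 × 150%/8⌋ = $63,212; SL = ⌊$288,733/8⌋ = $36,091 → take DB $63,212. Book value $273,921.
Year 2: DB = ⌊$273,921 × 150%/8⌋ = $51,360; SL = ⌊$225,521/7⌋ = $32,217 → take DB $51,360. Book value $222,561.
Year 3: DB = ⌊$222,561 × 150%/8⌋ = $41,730; SL = ⌊$174,161/6⌋ = $29,026 → take DB $41,730. Book value $180,831.
Year 4: DB = ⌊$180,831 × 150%/8⌋ = $33,905; SL = ⌊$132,431/5⌋ = $26,486 → take DB $33,905. Book value $146,926.
Year 5: DB = ⌊$146,926 × 150%/8⌋ = $27,548; SL = ⌊$98,526/4⌋ = $24,631 → take DB $27,548. Book value $119,378.
Year 6: DB = ⌊$119,378 × 150%/8⌋ = $22,383; SL = ⌊$70,978/3⌋ = $23,659 → take SL $23,659. Book value $95,719.
Year 7: DB = ⌊$95,719 × 150%/8⌋ = $17,947; SL = ⌊$47,319/2⌋ = $23,659 → take SL $23,659. Book value $72,060.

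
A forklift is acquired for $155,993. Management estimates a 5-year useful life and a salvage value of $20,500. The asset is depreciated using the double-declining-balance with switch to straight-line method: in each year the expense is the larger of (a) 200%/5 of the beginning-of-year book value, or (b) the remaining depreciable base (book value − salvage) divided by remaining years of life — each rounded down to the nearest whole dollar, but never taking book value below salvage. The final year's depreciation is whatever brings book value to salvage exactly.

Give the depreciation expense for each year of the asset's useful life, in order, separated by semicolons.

Depreciable base = $155,993 − $20,500 = $135,493.
Year 1: DB = ⌊$155,993 × 200%/5⌋ = $62,397; SL = ⌊$135,493/5⌋ = $27,098 → take DB $62,397. Book value $93,596.
Year 2: DB = ⌊$93,596 × 200%/5⌋ = $37,438; SL = ⌊$73,096/4⌋ = $18,274 → take DB $37,438. Book value $56,158.
Year 3: DB = ⌊$56,158 × 200%/5⌋ = $22,463; SL = ⌊$35,658/3⌋ = $11,886 → take DB $22,463. Book value $33,695.
Year 4: DB = ⌊$33,695 × 200%/5⌋ = $13,478; SL = ⌊$13,195/2⌋ = $6,597 → take DB $13,478, capped at $13,195. Book value $20,500.
Year 5 (final): $20,500 − $20,500 = $0. Book value $20,500.

$62,397; $37,438; $22,463; $13,195; $0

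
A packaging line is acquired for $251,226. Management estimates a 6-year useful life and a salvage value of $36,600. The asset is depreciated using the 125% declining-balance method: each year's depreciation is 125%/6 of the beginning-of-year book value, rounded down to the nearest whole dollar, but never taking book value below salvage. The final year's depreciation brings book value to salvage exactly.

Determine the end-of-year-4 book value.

$98,683

Depreciable base = $251,226 − $36,600 = $214,626.
Year 1: ⌊$251,226 × 125%/6⌋ = $52,338. Book value $198,888.
Year 2: ⌊$198,888 × 125%/6⌋ = $41,435. Book value $157,453.
Year 3: ⌊$157,453 × 125%/6⌋ = $32,802. Book value $124,651.
Year 4: ⌊$124,651 × 125%/6⌋ = $25,968. Book value $98,683.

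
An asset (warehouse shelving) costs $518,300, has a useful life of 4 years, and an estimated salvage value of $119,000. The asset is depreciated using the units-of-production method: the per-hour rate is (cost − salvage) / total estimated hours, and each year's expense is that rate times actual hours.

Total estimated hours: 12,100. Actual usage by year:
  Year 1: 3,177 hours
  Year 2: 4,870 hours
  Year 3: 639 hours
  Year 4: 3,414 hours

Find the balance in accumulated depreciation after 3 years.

$286,638

Depreciable base = $518,300 − $119,000 = $399,300.
Rate = $399,300 / 12,100 hours = $33 per hour.
Year 1: 3,177 × $33 = $104,841. Book value $413,459.
Year 2: 4,870 × $33 = $160,710. Book value $252,749.
Year 3: 639 × $33 = $21,087. Book value $231,662.
Accumulated through year 3 = $518,300 − $231,662 = $286,638.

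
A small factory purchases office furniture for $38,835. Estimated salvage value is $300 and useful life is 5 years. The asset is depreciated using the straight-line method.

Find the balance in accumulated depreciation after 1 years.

Depreciable base = $38,835 − $300 = $38,535.
Annual expense = $38,535 / 5 = $7,707.
End of year 1: book value $31,128.
Accumulated through year 1 = $38,835 − $31,128 = $7,707.

$7,707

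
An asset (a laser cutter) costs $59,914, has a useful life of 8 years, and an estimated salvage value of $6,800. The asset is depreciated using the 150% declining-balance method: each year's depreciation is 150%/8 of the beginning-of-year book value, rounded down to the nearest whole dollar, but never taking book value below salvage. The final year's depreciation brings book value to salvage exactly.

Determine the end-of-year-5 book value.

$21,217

Depreciable base = $59,914 − $6,800 = $53,114.
Year 1: ⌊$59,914 × 150%/8⌋ = $11,233. Book value $48,681.
Year 2: ⌊$48,681 × 150%/8⌋ = $9,127. Book value $39,554.
Year 3: ⌊$39,554 × 150%/8⌋ = $7,416. Book value $32,138.
Year 4: ⌊$32,138 × 150%/8⌋ = $6,025. Book value $26,113.
Year 5: ⌊$26,113 × 150%/8⌋ = $4,896. Book value $21,217.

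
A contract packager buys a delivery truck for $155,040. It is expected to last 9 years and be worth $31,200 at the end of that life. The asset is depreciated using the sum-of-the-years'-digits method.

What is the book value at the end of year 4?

$72,480

Depreciable base = $155,040 − $31,200 = $123,840.
Sum of the years' digits = 9+8+7+6+5+4+3+2+1 = 45.
Year 1: $123,840 × 9/45 = $24,768. Book value $130,272.
Year 2: $123,840 × 8/45 = $22,016. Book value $108,256.
Year 3: $123,840 × 7/45 = $19,264. Book value $88,992.
Year 4: $123,840 × 6/45 = $16,512. Book value $72,480.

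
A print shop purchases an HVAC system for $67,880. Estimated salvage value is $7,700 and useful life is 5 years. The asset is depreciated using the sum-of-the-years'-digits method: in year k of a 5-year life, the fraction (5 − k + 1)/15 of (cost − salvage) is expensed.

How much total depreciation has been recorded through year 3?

$48,144

Depreciable base = $67,880 − $7,700 = $60,180.
Sum of the years' digits = 5+4+3+2+1 = 15.
Year 1: $60,180 × 5/15 = $20,060. Book value $47,820.
Year 2: $60,180 × 4/15 = $16,048. Book value $31,772.
Year 3: $60,180 × 3/15 = $12,036. Book value $19,736.
Accumulated through year 3 = $67,880 − $19,736 = $48,144.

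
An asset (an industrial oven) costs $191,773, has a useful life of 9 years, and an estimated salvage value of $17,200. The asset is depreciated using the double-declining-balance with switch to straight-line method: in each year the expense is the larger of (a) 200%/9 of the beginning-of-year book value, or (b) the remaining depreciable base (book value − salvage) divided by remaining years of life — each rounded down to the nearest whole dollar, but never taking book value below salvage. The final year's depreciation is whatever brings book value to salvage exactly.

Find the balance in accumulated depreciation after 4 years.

$121,593

Depreciable base = $191,773 − $17,200 = $174,573.
Year 1: DB = ⌊$191,773 × 200%/9⌋ = $42,616; SL = ⌊$174,573/9⌋ = $19,397 → take DB $42,616. Book value $149,157.
Year 2: DB = ⌊$149,157 × 200%/9⌋ = $33,146; SL = ⌊$131,957/8⌋ = $16,494 → take DB $33,146. Book value $116,011.
Year 3: DB = ⌊$116,011 × 200%/9⌋ = $25,780; SL = ⌊$98,811/7⌋ = $14,115 → take DB $25,780. Book value $90,231.
Year 4: DB = ⌊$90,231 × 200%/9⌋ = $20,051; SL = ⌊$73,031/6⌋ = $12,171 → take DB $20,051. Book value $70,180.
Accumulated through year 4 = $191,773 − $70,180 = $121,593.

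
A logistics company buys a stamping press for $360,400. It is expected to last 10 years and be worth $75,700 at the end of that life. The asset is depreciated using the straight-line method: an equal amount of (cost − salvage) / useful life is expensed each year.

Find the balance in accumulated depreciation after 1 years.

Depreciable base = $360,400 − $75,700 = $284,700.
Annual expense = $284,700 / 10 = $28,470.
End of year 1: book value $331,930.
Accumulated through year 1 = $360,400 − $331,930 = $28,470.

$28,470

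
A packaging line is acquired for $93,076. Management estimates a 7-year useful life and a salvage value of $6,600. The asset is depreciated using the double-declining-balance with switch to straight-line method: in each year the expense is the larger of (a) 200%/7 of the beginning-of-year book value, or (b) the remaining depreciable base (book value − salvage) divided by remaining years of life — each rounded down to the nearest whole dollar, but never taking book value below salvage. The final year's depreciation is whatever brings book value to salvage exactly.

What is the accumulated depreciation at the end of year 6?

$81,122

Depreciable base = $93,076 − $6,600 = $86,476.
Year 1: DB = ⌊$93,076 × 200%/7⌋ = $26,593; SL = ⌊$86,476/7⌋ = $12,353 → take DB $26,593. Book value $66,483.
Year 2: DB = ⌊$66,483 × 200%/7⌋ = $18,995; SL = ⌊$59,883/6⌋ = $9,980 → take DB $18,995. Book value $47,488.
Year 3: DB = ⌊$47,488 × 200%/7⌋ = $13,568; SL = ⌊$40,888/5⌋ = $8,177 → take DB $13,568. Book value $33,920.
Year 4: DB = ⌊$33,920 × 200%/7⌋ = $9,691; SL = ⌊$27,320/4⌋ = $6,830 → take DB $9,691. Book value $24,229.
Year 5: DB = ⌊$24,229 × 200%/7⌋ = $6,922; SL = ⌊$17,629/3⌋ = $5,876 → take DB $6,922. Book value $17,307.
Year 6: DB = ⌊$17,307 × 200%/7⌋ = $4,944; SL = ⌊$10,707/2⌋ = $5,353 → take SL $5,353. Book value $11,954.
Accumulated through year 6 = $93,076 − $11,954 = $81,122.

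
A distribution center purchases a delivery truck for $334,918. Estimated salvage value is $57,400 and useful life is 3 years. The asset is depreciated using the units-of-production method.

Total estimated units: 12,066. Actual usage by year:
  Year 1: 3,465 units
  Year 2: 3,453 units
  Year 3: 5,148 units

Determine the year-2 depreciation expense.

$79,419

Depreciable base = $334,918 − $57,400 = $277,518.
Rate = $277,518 / 12,066 units = $23 per unit.
Year 1: 3,465 × $23 = $79,695. Book value $255,223.
Year 2: 3,453 × $23 = $79,419. Book value $175,804.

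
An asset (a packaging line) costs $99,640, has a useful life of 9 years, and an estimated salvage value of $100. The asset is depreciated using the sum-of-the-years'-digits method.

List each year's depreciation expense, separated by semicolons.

$19,908; $17,696; $15,484; $13,272; $11,060; $8,848; $6,636; $4,424; $2,212

Depreciable base = $99,640 − $100 = $99,540.
Sum of the years' digits = 9+8+7+6+5+4+3+2+1 = 45.
Year 1: $99,540 × 9/45 = $19,908. Book value $79,732.
Year 2: $99,540 × 8/45 = $17,696. Book value $62,036.
Year 3: $99,540 × 7/45 = $15,484. Book value $46,552.
Year 4: $99,540 × 6/45 = $13,272. Book value $33,280.
Year 5: $99,540 × 5/45 = $11,060. Book value $22,220.
Year 6: $99,540 × 4/45 = $8,848. Book value $13,372.
Year 7: $99,540 × 3/45 = $6,636. Book value $6,736.
Year 8: $99,540 × 2/45 = $4,424. Book value $2,312.
Year 9: $99,540 × 1/45 = $2,212. Book value $100.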